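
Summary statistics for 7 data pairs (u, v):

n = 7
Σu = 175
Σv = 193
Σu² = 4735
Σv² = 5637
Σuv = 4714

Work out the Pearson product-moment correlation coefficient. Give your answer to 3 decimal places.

r = (nΣuv − ΣuΣv) / √[(nΣu² − (Σu)²)(nΣv² − (Σv)²)]
Numerator: 7×4714 − 175×193 = -777
Denominator: √[(33145 − 30625)(39459 − 37249)] = √[2520 × 2210] = 2359.9153
r = -777 / 2359.9153 ≈ -0.329

-0.329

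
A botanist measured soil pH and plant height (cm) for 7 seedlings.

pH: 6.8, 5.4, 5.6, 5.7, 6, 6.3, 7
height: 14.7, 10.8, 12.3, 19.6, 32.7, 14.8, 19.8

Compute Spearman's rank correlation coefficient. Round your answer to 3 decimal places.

Rank pH: 6, 1, 2, 3, 4, 5, 7
Rank height: 3, 1, 2, 5, 7, 4, 6
d = rank(pH) − rank(height): 3, 0, 0, -2, -3, 1, 1; Σd² = 24
ρ = 1 − 6Σd² / [n(n²−1)] = 1 − 6×24 / (7×48) = 1 − 144/336 ≈ 0.571

0.571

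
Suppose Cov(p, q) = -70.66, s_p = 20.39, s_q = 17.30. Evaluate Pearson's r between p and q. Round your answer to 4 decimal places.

-0.2003

r = Cov(p,q) / (s_p · s_q) = -70.66 / (20.39 × 17.30)
  = -70.66 / 352.7470 ≈ -0.2003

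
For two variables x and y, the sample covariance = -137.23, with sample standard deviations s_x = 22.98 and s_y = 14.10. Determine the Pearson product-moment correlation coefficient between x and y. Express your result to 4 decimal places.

r = Cov(x,y) / (s_x · s_y) = -137.23 / (22.98 × 14.10)
  = -137.23 / 324.0180 ≈ -0.4235

-0.4235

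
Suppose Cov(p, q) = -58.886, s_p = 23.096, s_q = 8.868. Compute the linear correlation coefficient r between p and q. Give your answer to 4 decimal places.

-0.2875

r = Cov(p,q) / (s_p · s_q) = -58.886 / (23.096 × 8.868)
  = -58.886 / 204.8153 ≈ -0.2875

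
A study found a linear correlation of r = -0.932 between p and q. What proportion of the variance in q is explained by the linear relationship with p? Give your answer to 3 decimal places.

0.869

r² = (-0.932)² = 0.869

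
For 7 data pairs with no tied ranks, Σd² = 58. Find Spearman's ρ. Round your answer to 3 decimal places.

ρ = 1 − 6Σd² / [n(n²−1)] = 1 − 6×58 / (7×48)
  = 1 − 348/336 = 1 − 1.0357 ≈ -0.036

-0.036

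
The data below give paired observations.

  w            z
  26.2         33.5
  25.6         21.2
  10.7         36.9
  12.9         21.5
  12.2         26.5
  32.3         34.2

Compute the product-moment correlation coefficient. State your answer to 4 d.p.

0.1519

n = 6, Σw = 119.9, Σz = 173.8, Σw² = 2814.83, Σz² = 5267.44, Σwz = 3520.56
nΣwz − ΣwΣz = 21123.36 − 20838.62 = 284.74
nΣw² − (Σw)² = 16888.98 − 14376.01 = 2512.97; nΣz² − (Σz)² = 31604.64 − 30206.44 = 1398.2
r = 284.74 / √(2512.97 × 1398.2) = 284.74 / 1874.4692 ≈ 0.1519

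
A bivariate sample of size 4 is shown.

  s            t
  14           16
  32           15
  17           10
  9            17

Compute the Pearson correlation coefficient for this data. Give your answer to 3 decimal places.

n = 4, Σs = 72, Σt = 58, Σs² = 1590, Σt² = 870, Σst = 1027
nΣst − ΣsΣt = 4108 − 4176 = -68
nΣs² − (Σs)² = 6360 − 5184 = 1176; nΣt² − (Σt)² = 3480 − 3364 = 116
r = -68 / √(1176 × 116) = -68 / 369.3454 ≈ -0.184

-0.184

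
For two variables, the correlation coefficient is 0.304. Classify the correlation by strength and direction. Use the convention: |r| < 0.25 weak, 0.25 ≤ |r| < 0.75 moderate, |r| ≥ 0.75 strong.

moderate positive

r = 0.304 > 0 so the relationship is positive.
|r| = 0.304, which falls in the moderate range.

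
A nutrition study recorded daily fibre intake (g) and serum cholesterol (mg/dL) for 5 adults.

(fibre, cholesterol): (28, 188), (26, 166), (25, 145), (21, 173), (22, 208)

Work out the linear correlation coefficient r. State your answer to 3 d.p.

-0.213

n = 5, Σx = 122, Σy = 880, Σx² = 3010, Σy² = 157118, Σxy = 21414
nΣxy − ΣxΣy = 107070 − 107360 = -290
nΣx² − (Σx)² = 15050 − 14884 = 166; nΣy² − (Σy)² = 785590 − 774400 = 11190
r = -290 / √(166 × 11190) = -290 / 1362.9160 ≈ -0.213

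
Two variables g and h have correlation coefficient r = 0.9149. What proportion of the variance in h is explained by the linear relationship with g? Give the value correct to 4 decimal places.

r² = (0.9149)² = 0.8370

0.8370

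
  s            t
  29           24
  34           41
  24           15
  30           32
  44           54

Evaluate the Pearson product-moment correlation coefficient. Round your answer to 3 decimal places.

n = 5, Σs = 161, Σt = 166, Σs² = 5409, Σt² = 6422, Σst = 5786
nΣst − ΣsΣt = 28930 − 26726 = 2204
nΣs² − (Σs)² = 27045 − 25921 = 1124; nΣt² − (Σt)² = 32110 − 27556 = 4554
r = 2204 / √(1124 × 4554) = 2204 / 2262.4535 ≈ 0.974

0.974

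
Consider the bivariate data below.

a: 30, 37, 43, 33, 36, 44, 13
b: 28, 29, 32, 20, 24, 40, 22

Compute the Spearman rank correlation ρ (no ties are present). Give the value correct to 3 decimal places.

0.821

Rank a: 2, 5, 6, 3, 4, 7, 1
Rank b: 4, 5, 6, 1, 3, 7, 2
d = rank(a) − rank(b): -2, 0, 0, 2, 1, 0, -1; Σd² = 10
ρ = 1 − 6Σd² / [n(n²−1)] = 1 − 6×10 / (7×48) = 1 − 60/336 ≈ 0.821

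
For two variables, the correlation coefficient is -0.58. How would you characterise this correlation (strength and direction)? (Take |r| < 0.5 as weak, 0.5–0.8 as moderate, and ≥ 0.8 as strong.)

r = -0.58 < 0 so the relationship is negative.
|r| = 0.58, which falls in the moderate range.

moderate negative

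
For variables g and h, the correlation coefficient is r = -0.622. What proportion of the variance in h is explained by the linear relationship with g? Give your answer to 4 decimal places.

0.3869

r² = (-0.622)² = 0.3869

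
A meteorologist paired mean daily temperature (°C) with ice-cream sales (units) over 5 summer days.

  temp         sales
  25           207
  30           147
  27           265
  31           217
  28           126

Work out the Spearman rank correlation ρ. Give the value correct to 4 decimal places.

Rank temp: 1, 4, 2, 5, 3
Rank sales: 3, 2, 5, 4, 1
d = rank(temp) − rank(sales): -2, 2, -3, 1, 2; Σd² = 22
ρ = 1 − 6Σd² / [n(n²−1)] = 1 − 6×22 / (5×24) = 1 − 132/120 ≈ -0.1000

-0.1000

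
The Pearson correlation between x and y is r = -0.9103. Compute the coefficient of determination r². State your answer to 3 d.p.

0.829

r² = (-0.9103)² = 0.829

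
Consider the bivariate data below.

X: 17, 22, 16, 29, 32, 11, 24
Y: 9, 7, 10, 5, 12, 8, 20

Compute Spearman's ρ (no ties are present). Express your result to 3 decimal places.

Rank X: 3, 4, 2, 6, 7, 1, 5
Rank Y: 4, 2, 5, 1, 6, 3, 7
d = rank(X) − rank(Y): -1, 2, -3, 5, 1, -2, -2; Σd² = 48
ρ = 1 − 6Σd² / [n(n²−1)] = 1 − 6×48 / (7×48) = 1 − 288/336 ≈ 0.143

0.143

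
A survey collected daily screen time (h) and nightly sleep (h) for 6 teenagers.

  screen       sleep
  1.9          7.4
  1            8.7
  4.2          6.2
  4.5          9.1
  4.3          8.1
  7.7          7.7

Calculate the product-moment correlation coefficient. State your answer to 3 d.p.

-0.148

n = 6, Σx = 23.6, Σy = 47.2, Σx² = 120.28, Σy² = 376.6, Σxy = 183.87
nΣxy − ΣxΣy = 1103.22 − 1113.92 = -10.7
nΣx² − (Σx)² = 721.68 − 556.96 = 164.72; nΣy² − (Σy)² = 2259.6 − 2227.84 = 31.76
r = -10.7 / √(164.72 × 31.76) = -10.7 / 72.3292 ≈ -0.148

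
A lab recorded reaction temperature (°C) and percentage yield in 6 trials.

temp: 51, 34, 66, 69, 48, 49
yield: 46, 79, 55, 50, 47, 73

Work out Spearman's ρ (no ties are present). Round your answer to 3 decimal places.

-0.371

Rank temp: 4, 1, 5, 6, 2, 3
Rank yield: 1, 6, 4, 3, 2, 5
d = rank(temp) − rank(yield): 3, -5, 1, 3, 0, -2; Σd² = 48
ρ = 1 − 6Σd² / [n(n²−1)] = 1 − 6×48 / (6×35) = 1 − 288/210 ≈ -0.371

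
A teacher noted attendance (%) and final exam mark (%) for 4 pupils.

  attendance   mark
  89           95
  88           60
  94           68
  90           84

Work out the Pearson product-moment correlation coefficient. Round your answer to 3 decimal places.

-0.159

n = 4, Σx = 361, Σy = 307, Σx² = 32601, Σy² = 24305, Σxy = 27687
nΣxy − ΣxΣy = 110748 − 110827 = -79
nΣx² − (Σx)² = 130404 − 130321 = 83; nΣy² − (Σy)² = 97220 − 94249 = 2971
r = -79 / √(83 × 2971) = -79 / 496.5813 ≈ -0.159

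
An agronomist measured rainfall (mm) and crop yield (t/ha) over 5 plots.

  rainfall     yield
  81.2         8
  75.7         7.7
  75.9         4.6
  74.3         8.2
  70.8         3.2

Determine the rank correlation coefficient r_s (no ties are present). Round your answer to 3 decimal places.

Rank rainfall: 5, 3, 4, 2, 1
Rank yield: 4, 3, 2, 5, 1
d = rank(rainfall) − rank(yield): 1, 0, 2, -3, 0; Σd² = 14
ρ = 1 − 6Σd² / [n(n²−1)] = 1 − 6×14 / (5×24) = 1 − 84/120 ≈ 0.300

0.300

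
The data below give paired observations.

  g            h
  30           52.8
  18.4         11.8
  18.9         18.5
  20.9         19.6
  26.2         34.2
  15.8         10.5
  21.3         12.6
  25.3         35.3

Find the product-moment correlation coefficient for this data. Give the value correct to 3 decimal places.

n = 8, Σg = 176.8, Σh = 195.3, Σg² = 4062.44, Σh² = 6338.23, Σgh = 4783.82
nΣgh − ΣgΣh = 38270.56 − 34529.04 = 3741.52
nΣg² − (Σg)² = 32499.52 − 31258.24 = 1241.28; nΣh² − (Σh)² = 50705.84 − 38142.09 = 12563.75
r = 3741.52 / √(1241.28 × 12563.75) = 3741.52 / 3949.0672 ≈ 0.947

0.947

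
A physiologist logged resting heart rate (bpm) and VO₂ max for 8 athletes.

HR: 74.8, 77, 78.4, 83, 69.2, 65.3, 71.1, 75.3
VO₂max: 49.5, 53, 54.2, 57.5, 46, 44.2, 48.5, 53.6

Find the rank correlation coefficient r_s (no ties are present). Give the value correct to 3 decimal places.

0.976

Rank HR: 4, 6, 7, 8, 2, 1, 3, 5
Rank VO₂max: 4, 5, 7, 8, 2, 1, 3, 6
d = rank(HR) − rank(VO₂max): 0, 1, 0, 0, 0, 0, 0, -1; Σd² = 2
ρ = 1 − 6Σd² / [n(n²−1)] = 1 − 6×2 / (8×63) = 1 − 12/504 ≈ 0.976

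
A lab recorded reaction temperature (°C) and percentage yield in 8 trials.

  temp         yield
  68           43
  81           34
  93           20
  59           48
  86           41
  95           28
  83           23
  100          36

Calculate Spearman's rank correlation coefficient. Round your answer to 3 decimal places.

-0.548

Rank temp: 2, 3, 6, 1, 5, 7, 4, 8
Rank yield: 7, 4, 1, 8, 6, 3, 2, 5
d = rank(temp) − rank(yield): -5, -1, 5, -7, -1, 4, 2, 3; Σd² = 130
ρ = 1 − 6Σd² / [n(n²−1)] = 1 − 6×130 / (8×63) = 1 − 780/504 ≈ -0.548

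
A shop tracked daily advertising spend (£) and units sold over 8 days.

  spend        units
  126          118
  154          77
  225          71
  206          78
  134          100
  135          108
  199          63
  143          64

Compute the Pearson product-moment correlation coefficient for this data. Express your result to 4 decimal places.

n = 8, Σx = 1322, Σy = 679, Σx² = 228884, Σy² = 60707, Σxy = 108438
nΣxy − ΣxΣy = 867504 − 897638 = -30134
nΣx² − (Σx)² = 1831072 − 1747684 = 83388; nΣy² − (Σy)² = 485656 − 461041 = 24615
r = -30134 / √(83388 × 24615) = -30134 / 45305.5805 ≈ -0.6651

-0.6651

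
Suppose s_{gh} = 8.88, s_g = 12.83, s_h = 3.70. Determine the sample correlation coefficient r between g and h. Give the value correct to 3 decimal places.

r = Cov(g,h) / (s_g · s_h) = 8.88 / (12.83 × 3.70)
  = 8.88 / 47.4710 ≈ 0.187

0.187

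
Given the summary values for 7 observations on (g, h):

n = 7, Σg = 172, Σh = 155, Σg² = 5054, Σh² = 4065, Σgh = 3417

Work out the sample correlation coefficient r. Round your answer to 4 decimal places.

r = (nΣgh − ΣgΣh) / √[(nΣg² − (Σg)²)(nΣh² − (Σh)²)]
Numerator: 7×3417 − 172×155 = -2741
Denominator: √[(35378 − 29584)(28455 − 24025)] = √[5794 × 4430] = 5066.3024
r = -2741 / 5066.3024 ≈ -0.5410

-0.5410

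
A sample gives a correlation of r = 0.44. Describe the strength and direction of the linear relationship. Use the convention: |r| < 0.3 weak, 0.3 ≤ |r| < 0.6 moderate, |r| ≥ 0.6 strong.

moderate positive

r = 0.44 > 0 so the relationship is positive.
|r| = 0.44, which falls in the moderate range.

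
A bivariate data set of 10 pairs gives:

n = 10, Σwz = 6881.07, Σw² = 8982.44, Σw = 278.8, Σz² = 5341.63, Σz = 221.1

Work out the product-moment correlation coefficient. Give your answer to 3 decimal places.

r = (nΣwz − ΣwΣz) / √[(nΣw² − (Σw)²)(nΣz² − (Σz)²)]
Numerator: 10×6881.07 − 278.8×221.1 = 7168.02
Denominator: √[(89824.4 − 77729.44)(53416.3 − 48885.21)] = √[12094.96 × 4531.09] = 7402.9286
r = 7168.02 / 7402.9286 ≈ 0.968

0.968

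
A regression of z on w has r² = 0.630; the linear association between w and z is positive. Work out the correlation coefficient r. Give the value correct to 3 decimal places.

|r| = √0.630 = 0.794
The association is positive, so r = 0.794.

0.794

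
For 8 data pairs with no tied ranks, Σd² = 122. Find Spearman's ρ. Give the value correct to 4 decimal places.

-0.4524

ρ = 1 − 6Σd² / [n(n²−1)] = 1 − 6×122 / (8×63)
  = 1 − 732/504 = 1 − 1.45238 ≈ -0.4524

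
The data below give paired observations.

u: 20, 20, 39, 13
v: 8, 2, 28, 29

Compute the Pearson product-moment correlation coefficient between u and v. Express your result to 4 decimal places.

0.2770

n = 4, Σu = 92, Σv = 67, Σu² = 2490, Σv² = 1693, Σuv = 1669
nΣuv − ΣuΣv = 6676 − 6164 = 512
nΣu² − (Σu)² = 9960 − 8464 = 1496; nΣv² − (Σv)² = 6772 − 4489 = 2283
r = 512 / √(1496 × 2283) = 512 / 1848.0714 ≈ 0.2770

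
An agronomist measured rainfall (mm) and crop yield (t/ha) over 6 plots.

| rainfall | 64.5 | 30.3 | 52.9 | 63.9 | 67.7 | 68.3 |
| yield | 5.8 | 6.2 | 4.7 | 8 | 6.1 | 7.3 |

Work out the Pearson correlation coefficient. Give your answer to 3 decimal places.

n = 6, Σx = 347.6, Σy = 38.1, Σx² = 21208.14, Σy² = 248.67, Σxy = 2233.35
nΣxy − ΣxΣy = 13400.1 − 13243.56 = 156.54
nΣx² − (Σx)² = 127248.84 − 120825.76 = 6423.08; nΣy² − (Σy)² = 1492.02 − 1451.61 = 40.41
r = 156.54 / √(6423.08 × 40.41) = 156.54 / 509.4670 ≈ 0.307

0.307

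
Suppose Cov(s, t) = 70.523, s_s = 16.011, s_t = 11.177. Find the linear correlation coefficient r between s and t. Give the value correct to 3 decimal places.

0.394

r = Cov(s,t) / (s_s · s_t) = 70.523 / (16.011 × 11.177)
  = 70.523 / 178.9549 ≈ 0.394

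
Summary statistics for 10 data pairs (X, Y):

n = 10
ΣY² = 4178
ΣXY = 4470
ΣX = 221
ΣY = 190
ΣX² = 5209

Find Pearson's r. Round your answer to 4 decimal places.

0.6308

r = (nΣXY − ΣXΣY) / √[(nΣX² − (ΣX)²)(nΣY² − (ΣY)²)]
Numerator: 10×4470 − 221×190 = 2710
Denominator: √[(52090 − 48841)(41780 − 36100)] = √[3249 × 5680] = 4295.8492
r = 2710 / 4295.8492 ≈ 0.6308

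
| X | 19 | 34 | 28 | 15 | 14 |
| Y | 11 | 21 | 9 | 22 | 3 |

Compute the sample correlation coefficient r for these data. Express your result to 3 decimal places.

0.336

n = 5, ΣX = 110, ΣY = 66, ΣX² = 2722, ΣY² = 1136, ΣXY = 1547
nΣXY − ΣXΣY = 7735 − 7260 = 475
nΣX² − (ΣX)² = 13610 − 12100 = 1510; nΣY² − (ΣY)² = 5680 − 4356 = 1324
r = 475 / √(1510 × 1324) = 475 / 1413.9448 ≈ 0.336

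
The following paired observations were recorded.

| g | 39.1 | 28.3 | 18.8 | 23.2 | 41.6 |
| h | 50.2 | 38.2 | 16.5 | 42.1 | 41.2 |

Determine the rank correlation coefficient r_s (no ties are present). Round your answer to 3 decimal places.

0.500

Rank g: 4, 3, 1, 2, 5
Rank h: 5, 2, 1, 4, 3
d = rank(g) − rank(h): -1, 1, 0, -2, 2; Σd² = 10
ρ = 1 − 6Σd² / [n(n²−1)] = 1 − 6×10 / (5×24) = 1 − 60/120 ≈ 0.500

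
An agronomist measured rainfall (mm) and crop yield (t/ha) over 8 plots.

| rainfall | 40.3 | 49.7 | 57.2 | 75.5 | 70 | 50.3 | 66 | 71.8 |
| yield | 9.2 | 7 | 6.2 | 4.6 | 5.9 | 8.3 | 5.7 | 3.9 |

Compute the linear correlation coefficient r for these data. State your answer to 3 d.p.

n = 8, Σx = 480.8, Σy = 50.8, Σx² = 30007.6, Σy² = 344.64, Σxy = 2907.31
nΣxy − ΣxΣy = 23258.48 − 24424.64 = -1166.16
nΣx² − (Σx)² = 240060.8 − 231168.64 = 8892.16; nΣy² − (Σy)² = 2757.12 − 2580.64 = 176.48
r = -1166.16 / √(8892.16 × 176.48) = -1166.16 / 1252.7124 ≈ -0.931

-0.931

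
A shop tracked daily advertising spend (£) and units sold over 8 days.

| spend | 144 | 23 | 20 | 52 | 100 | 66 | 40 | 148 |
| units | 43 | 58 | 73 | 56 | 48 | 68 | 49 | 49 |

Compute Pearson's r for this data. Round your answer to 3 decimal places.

n = 8, Σx = 593, Σy = 444, Σx² = 62229, Σy² = 25408, Σxy = 30398
nΣxy − ΣxΣy = 243184 − 263292 = -20108
nΣx² − (Σx)² = 497832 − 351649 = 146183; nΣy² − (Σy)² = 203264 − 197136 = 6128
r = -20108 / √(146183 × 6128) = -20108 / 29930.0756 ≈ -0.672

-0.672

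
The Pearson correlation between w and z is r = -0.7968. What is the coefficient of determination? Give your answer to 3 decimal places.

r² = (-0.7968)² = 0.635

0.635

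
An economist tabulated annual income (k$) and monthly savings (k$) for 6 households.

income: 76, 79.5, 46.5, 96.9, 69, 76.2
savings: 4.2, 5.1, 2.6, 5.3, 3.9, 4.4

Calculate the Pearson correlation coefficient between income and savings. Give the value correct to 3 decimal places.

n = 6, Σx = 444.1, Σy = 25.5, Σx² = 34215.55, Σy² = 113.07, Σxy = 1963.5
nΣxy − ΣxΣy = 11781 − 11324.55 = 456.45
nΣx² − (Σx)² = 205293.3 − 197224.81 = 8068.49; nΣy² − (Σy)² = 678.42 − 650.25 = 28.17
r = 456.45 / √(8068.49 × 28.17) = 456.45 / 476.7487 ≈ 0.957

0.957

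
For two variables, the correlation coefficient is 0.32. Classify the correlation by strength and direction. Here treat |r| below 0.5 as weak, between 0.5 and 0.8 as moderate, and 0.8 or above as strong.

r = 0.32 > 0 so the relationship is positive.
|r| = 0.32, which falls in the weak range.

weak positive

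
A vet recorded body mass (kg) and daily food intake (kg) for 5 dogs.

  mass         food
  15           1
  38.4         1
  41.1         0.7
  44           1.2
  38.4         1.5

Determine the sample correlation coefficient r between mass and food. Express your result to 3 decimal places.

n = 5, Σx = 176.9, Σy = 5.4, Σx² = 6799.33, Σy² = 6.18, Σxy = 192.57
nΣxy − ΣxΣy = 962.85 − 955.26 = 7.59
nΣx² − (Σx)² = 33996.65 − 31293.61 = 2703.04; nΣy² − (Σy)² = 30.9 − 29.16 = 1.74
r = 7.59 / √(2703.04 × 1.74) = 7.59 / 68.5805 ≈ 0.111

0.111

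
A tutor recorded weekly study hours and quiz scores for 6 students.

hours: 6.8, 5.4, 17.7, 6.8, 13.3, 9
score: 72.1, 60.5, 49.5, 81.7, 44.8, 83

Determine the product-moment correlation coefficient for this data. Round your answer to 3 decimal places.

n = 6, Σx = 59, Σy = 391.6, Σx² = 692.82, Σy² = 26879.84, Σxy = 3591.53
nΣxy − ΣxΣy = 21549.18 − 23104.4 = -1555.22
nΣx² − (Σx)² = 4156.92 − 3481 = 675.92; nΣy² − (Σy)² = 161279.04 − 153350.56 = 7928.48
r = -1555.22 / √(675.92 × 7928.48) = -1555.22 / 2314.9553 ≈ -0.672

-0.672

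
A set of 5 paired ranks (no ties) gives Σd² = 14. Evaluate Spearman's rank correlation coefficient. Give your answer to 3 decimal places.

0.300

ρ = 1 − 6Σd² / [n(n²−1)] = 1 − 6×14 / (5×24)
  = 1 − 84/120 = 1 − 0.7000 ≈ 0.300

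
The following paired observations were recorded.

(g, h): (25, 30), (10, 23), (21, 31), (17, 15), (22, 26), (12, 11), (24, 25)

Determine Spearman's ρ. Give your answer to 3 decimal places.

Rank g: 7, 1, 4, 3, 5, 2, 6
Rank h: 6, 3, 7, 2, 5, 1, 4
d = rank(g) − rank(h): 1, -2, -3, 1, 0, 1, 2; Σd² = 20
ρ = 1 − 6Σd² / [n(n²−1)] = 1 − 6×20 / (7×48) = 1 − 120/336 ≈ 0.643

0.643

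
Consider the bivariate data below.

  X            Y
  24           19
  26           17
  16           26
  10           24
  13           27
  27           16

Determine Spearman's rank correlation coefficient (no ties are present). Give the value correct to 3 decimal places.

Rank X: 4, 5, 3, 1, 2, 6
Rank Y: 3, 2, 5, 4, 6, 1
d = rank(X) − rank(Y): 1, 3, -2, -3, -4, 5; Σd² = 64
ρ = 1 − 6Σd² / [n(n²−1)] = 1 − 6×64 / (6×35) = 1 − 384/210 ≈ -0.829

-0.829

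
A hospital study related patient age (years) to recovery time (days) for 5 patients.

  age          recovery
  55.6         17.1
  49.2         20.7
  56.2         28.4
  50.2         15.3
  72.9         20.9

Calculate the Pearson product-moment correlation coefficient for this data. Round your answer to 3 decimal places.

n = 5, Σx = 284.1, Σy = 102.4, Σx² = 16504.89, Σy² = 2198.36, Σxy = 5856.95
nΣxy − ΣxΣy = 29284.75 − 29091.84 = 192.91
nΣx² − (Σx)² = 82524.45 − 80712.81 = 1811.64; nΣy² − (Σy)² = 10991.8 − 10485.76 = 506.04
r = 192.91 / √(1811.64 × 506.04) = 192.91 / 957.4771 ≈ 0.201

0.201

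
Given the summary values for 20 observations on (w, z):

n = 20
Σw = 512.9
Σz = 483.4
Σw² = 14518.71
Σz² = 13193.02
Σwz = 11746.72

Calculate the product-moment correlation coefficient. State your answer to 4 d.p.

-0.4529

r = (nΣwz − ΣwΣz) / √[(nΣw² − (Σw)²)(nΣz² − (Σz)²)]
Numerator: 20×11746.72 − 512.9×483.4 = -13001.46
Denominator: √[(290374.2 − 263066.41)(263860.4 − 233675.56)] = √[27307.79 × 30184.84] = 28710.2991
r = -13001.46 / 28710.2991 ≈ -0.4529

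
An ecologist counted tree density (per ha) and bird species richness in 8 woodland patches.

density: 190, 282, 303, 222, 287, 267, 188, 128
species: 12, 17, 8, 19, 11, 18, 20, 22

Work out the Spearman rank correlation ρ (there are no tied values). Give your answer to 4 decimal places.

-0.8571

Rank density: 3, 6, 8, 4, 7, 5, 2, 1
Rank species: 3, 4, 1, 6, 2, 5, 7, 8
d = rank(density) − rank(species): 0, 2, 7, -2, 5, 0, -5, -7; Σd² = 156
ρ = 1 − 6Σd² / [n(n²−1)] = 1 − 6×156 / (8×63) = 1 − 936/504 ≈ -0.8571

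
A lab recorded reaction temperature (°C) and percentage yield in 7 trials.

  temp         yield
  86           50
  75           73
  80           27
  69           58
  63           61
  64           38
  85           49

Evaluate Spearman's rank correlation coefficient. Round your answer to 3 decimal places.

-0.286

Rank temp: 7, 4, 5, 3, 1, 2, 6
Rank yield: 4, 7, 1, 5, 6, 2, 3
d = rank(temp) − rank(yield): 3, -3, 4, -2, -5, 0, 3; Σd² = 72
ρ = 1 − 6Σd² / [n(n²−1)] = 1 − 6×72 / (7×48) = 1 − 432/336 ≈ -0.286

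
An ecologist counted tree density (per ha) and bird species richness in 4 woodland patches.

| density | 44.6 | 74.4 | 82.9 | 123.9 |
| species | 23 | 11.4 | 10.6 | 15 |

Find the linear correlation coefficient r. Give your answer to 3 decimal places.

-0.496

n = 4, Σx = 325.8, Σy = 60, Σx² = 29748.14, Σy² = 996.32, Σxy = 4611.2
nΣxy − ΣxΣy = 18444.8 − 19548 = -1103.2
nΣx² − (Σx)² = 118992.56 − 106145.64 = 12846.92; nΣy² − (Σy)² = 3985.28 − 3600 = 385.28
r = -1103.2 / √(12846.92 × 385.28) = -1103.2 / 2224.7834 ≈ -0.496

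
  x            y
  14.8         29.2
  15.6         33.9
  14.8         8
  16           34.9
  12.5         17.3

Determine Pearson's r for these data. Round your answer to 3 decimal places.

n = 5, Σx = 73.7, Σy = 123.3, Σx² = 1093.69, Σy² = 3583.15, Σxy = 1854.05
nΣxy − ΣxΣy = 9270.25 − 9087.21 = 183.04
nΣx² − (Σx)² = 5468.45 − 5431.69 = 36.76; nΣy² − (Σy)² = 17915.75 − 15202.89 = 2712.86
r = 183.04 / √(36.76 × 2712.86) = 183.04 / 315.7922 ≈ 0.580

0.580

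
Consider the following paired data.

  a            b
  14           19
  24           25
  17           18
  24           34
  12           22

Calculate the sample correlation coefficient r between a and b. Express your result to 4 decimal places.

n = 5, Σa = 91, Σb = 118, Σa² = 1781, Σb² = 2950, Σab = 2252
nΣab − ΣaΣb = 11260 − 10738 = 522
nΣa² − (Σa)² = 8905 − 8281 = 624; nΣb² − (Σb)² = 14750 − 13924 = 826
r = 522 / √(624 × 826) = 522 / 717.9304 ≈ 0.7271

0.7271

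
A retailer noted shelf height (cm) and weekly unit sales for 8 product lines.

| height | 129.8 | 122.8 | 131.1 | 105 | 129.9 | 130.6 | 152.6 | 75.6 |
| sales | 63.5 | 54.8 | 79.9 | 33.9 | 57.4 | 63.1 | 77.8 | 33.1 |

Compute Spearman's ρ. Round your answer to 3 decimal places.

0.905

Rank height: 4, 3, 7, 2, 5, 6, 8, 1
Rank sales: 6, 3, 8, 2, 4, 5, 7, 1
d = rank(height) − rank(sales): -2, 0, -1, 0, 1, 1, 1, 0; Σd² = 8
ρ = 1 − 6Σd² / [n(n²−1)] = 1 − 6×8 / (8×63) = 1 − 48/504 ≈ 0.905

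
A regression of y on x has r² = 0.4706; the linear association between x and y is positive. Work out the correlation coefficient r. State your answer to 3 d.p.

0.686

|r| = √0.4706 = 0.686
The association is positive, so r = 0.686.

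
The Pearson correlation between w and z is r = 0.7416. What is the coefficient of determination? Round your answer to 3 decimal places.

r² = (0.7416)² = 0.550

0.550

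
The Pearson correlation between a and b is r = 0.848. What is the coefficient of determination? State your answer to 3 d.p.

r² = (0.848)² = 0.719

0.719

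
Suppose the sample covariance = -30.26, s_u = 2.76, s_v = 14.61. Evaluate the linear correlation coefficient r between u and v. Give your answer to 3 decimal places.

-0.750

r = Cov(u,v) / (s_u · s_v) = -30.26 / (2.76 × 14.61)
  = -30.26 / 40.3236 ≈ -0.750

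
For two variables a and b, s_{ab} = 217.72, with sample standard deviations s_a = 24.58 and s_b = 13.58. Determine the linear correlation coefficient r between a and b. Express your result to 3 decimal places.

0.652

r = Cov(a,b) / (s_a · s_b) = 217.72 / (24.58 × 13.58)
  = 217.72 / 333.7964 ≈ 0.652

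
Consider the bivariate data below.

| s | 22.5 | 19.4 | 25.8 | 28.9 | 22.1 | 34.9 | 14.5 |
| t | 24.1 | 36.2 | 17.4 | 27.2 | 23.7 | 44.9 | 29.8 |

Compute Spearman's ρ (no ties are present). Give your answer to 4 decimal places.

0.0357

Rank s: 4, 2, 5, 6, 3, 7, 1
Rank t: 3, 6, 1, 4, 2, 7, 5
d = rank(s) − rank(t): 1, -4, 4, 2, 1, 0, -4; Σd² = 54
ρ = 1 − 6Σd² / [n(n²−1)] = 1 − 6×54 / (7×48) = 1 − 324/336 ≈ 0.0357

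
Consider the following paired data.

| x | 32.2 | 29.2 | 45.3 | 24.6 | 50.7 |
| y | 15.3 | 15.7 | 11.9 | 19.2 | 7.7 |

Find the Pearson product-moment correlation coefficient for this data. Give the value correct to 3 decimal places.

-0.973

n = 5, Σx = 182, Σy = 69.8, Σx² = 7117.22, Σy² = 1050.12, Σxy = 2352.88
nΣxy − ΣxΣy = 11764.4 − 12703.6 = -939.2
nΣx² − (Σx)² = 35586.1 − 33124 = 2462.1; nΣy² − (Σy)² = 5250.6 − 4872.04 = 378.56
r = -939.2 / √(2462.1 × 378.56) = -939.2 / 965.4287 ≈ -0.973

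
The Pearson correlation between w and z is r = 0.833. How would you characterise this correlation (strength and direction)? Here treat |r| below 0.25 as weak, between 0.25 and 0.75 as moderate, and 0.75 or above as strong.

strong positive

r = 0.833 > 0 so the relationship is positive.
|r| = 0.833, which falls in the strong range.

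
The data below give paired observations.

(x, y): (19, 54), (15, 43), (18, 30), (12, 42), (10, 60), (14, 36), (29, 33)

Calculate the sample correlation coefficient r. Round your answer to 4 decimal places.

n = 7, Σx = 117, Σy = 298, Σx² = 2191, Σy² = 13414, Σxy = 4776
nΣxy − ΣxΣy = 33432 − 34866 = -1434
nΣx² − (Σx)² = 15337 − 13689 = 1648; nΣy² − (Σy)² = 93898 − 88804 = 5094
r = -1434 / √(1648 × 5094) = -1434 / 2897.3975 ≈ -0.4949

-0.4949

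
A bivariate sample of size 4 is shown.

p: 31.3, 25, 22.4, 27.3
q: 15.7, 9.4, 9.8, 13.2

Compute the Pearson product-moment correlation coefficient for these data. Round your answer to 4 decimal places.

n = 4, Σp = 106, Σq = 48.1, Σp² = 2851.74, Σq² = 605.13, Σpq = 1306.29
nΣpq − ΣpΣq = 5225.16 − 5098.6 = 126.56
nΣp² − (Σp)² = 11406.96 − 11236 = 170.96; nΣq² − (Σq)² = 2420.52 − 2313.61 = 106.91
r = 126.56 / √(170.96 × 106.91) = 126.56 / 135.1937 ≈ 0.9361

0.9361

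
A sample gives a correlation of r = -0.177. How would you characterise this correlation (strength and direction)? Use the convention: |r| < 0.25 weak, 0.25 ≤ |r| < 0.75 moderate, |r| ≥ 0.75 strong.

r = -0.177 < 0 so the relationship is negative.
|r| = 0.177, which falls in the weak range.

weak negative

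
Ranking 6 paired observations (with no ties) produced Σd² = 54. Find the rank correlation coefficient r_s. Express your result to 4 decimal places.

-0.5429

ρ = 1 − 6Σd² / [n(n²−1)] = 1 − 6×54 / (6×35)
  = 1 − 324/210 = 1 − 1.54286 ≈ -0.5429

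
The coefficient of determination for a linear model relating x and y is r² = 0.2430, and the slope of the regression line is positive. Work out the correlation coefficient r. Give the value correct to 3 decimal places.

|r| = √0.2430 = 0.493
The association is positive, so r = 0.493.

0.493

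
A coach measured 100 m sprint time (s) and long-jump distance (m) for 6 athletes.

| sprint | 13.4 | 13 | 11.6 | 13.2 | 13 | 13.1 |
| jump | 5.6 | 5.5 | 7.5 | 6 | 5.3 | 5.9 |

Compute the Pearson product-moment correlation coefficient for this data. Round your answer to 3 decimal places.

-0.894

n = 6, Σx = 77.3, Σy = 35.8, Σx² = 997.97, Σy² = 216.76, Σxy = 458.93
nΣxy − ΣxΣy = 2753.58 − 2767.34 = -13.76
nΣx² − (Σx)² = 5987.82 − 5975.29 = 12.53; nΣy² − (Σy)² = 1300.56 − 1281.64 = 18.92
r = -13.76 / √(12.53 × 18.92) = -13.76 / 15.3970 ≈ -0.894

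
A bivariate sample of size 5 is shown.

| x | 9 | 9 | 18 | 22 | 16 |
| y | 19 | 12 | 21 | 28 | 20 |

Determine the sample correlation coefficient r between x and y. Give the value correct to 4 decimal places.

n = 5, Σx = 74, Σy = 100, Σx² = 1226, Σy² = 2130, Σxy = 1593
nΣxy − ΣxΣy = 7965 − 7400 = 565
nΣx² − (Σx)² = 6130 − 5476 = 654; nΣy² − (Σy)² = 10650 − 10000 = 650
r = 565 / √(654 × 650) = 565 / 651.9969 ≈ 0.8666

0.8666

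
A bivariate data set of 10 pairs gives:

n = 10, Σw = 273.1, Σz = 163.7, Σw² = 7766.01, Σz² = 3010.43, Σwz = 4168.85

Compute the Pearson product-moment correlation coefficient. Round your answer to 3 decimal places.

-0.946

r = (nΣwz − ΣwΣz) / √[(nΣw² − (Σw)²)(nΣz² − (Σz)²)]
Numerator: 10×4168.85 − 273.1×163.7 = -3017.97
Denominator: √[(77660.1 − 74583.61)(30104.3 − 26797.69)] = √[3076.49 × 3306.61] = 3189.4753
r = -3017.97 / 3189.4753 ≈ -0.946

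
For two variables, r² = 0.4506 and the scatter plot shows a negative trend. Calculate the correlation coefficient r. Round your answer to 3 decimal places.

-0.671

|r| = √0.4506 = 0.671
The association is negative, so r = −0.671.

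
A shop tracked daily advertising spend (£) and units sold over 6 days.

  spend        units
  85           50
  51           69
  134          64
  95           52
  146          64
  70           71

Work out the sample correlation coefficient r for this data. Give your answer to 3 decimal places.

n = 6, Σx = 581, Σy = 370, Σx² = 63023, Σy² = 23198, Σxy = 35599
nΣxy − ΣxΣy = 213594 − 214970 = -1376
nΣx² − (Σx)² = 378138 − 337561 = 40577; nΣy² − (Σy)² = 139188 − 136900 = 2288
r = -1376 / √(40577 × 2288) = -1376 / 9635.3607 ≈ -0.143

-0.143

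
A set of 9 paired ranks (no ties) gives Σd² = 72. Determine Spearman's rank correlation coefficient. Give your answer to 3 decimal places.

0.400

ρ = 1 − 6Σd² / [n(n²−1)] = 1 − 6×72 / (9×80)
  = 1 − 432/720 = 1 − 0.6000 ≈ 0.400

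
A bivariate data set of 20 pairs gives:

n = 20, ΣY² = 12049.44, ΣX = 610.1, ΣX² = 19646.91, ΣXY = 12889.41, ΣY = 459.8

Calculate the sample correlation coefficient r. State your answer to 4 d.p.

-0.9186

r = (nΣXY − ΣXΣY) / √[(nΣX² − (ΣX)²)(nΣY² − (ΣY)²)]
Numerator: 20×12889.41 − 610.1×459.8 = -22735.78
Denominator: √[(392938.2 − 372222.01)(240988.8 − 211416.04)] = √[20716.19 × 29572.76] = 24751.4629
r = -22735.78 / 24751.4629 ≈ -0.9186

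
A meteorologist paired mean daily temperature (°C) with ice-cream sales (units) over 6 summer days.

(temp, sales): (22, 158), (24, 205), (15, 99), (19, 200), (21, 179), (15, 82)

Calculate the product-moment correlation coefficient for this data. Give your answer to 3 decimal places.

n = 6, Σx = 116, Σy = 923, Σx² = 2312, Σy² = 155555, Σxy = 18670
nΣxy − ΣxΣy = 112020 − 107068 = 4952
nΣx² − (Σx)² = 13872 − 13456 = 416; nΣy² − (Σy)² = 933330 − 851929 = 81401
r = 4952 / √(416 × 81401) = 4952 / 5819.1766 ≈ 0.851

0.851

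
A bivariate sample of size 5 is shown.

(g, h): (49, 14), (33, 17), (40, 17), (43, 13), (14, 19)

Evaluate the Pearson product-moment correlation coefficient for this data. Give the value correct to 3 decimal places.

n = 5, Σg = 179, Σh = 80, Σg² = 7135, Σh² = 1304, Σgh = 2752
nΣgh − ΣgΣh = 13760 − 14320 = -560
nΣg² − (Σg)² = 35675 − 32041 = 3634; nΣh² − (Σh)² = 6520 − 6400 = 120
r = -560 / √(3634 × 120) = -560 / 660.3635 ≈ -0.848

-0.848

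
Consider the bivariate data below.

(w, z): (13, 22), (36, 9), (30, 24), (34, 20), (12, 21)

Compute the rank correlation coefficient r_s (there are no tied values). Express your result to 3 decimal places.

Rank w: 2, 5, 3, 4, 1
Rank z: 4, 1, 5, 2, 3
d = rank(w) − rank(z): -2, 4, -2, 2, -2; Σd² = 32
ρ = 1 − 6Σd² / [n(n²−1)] = 1 − 6×32 / (5×24) = 1 − 192/120 ≈ -0.600

-0.600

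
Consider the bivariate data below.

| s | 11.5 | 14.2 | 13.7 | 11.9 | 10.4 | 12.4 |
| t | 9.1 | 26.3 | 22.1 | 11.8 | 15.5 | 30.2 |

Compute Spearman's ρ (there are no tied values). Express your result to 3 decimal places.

Rank s: 2, 6, 5, 3, 1, 4
Rank t: 1, 5, 4, 2, 3, 6
d = rank(s) − rank(t): 1, 1, 1, 1, -2, -2; Σd² = 12
ρ = 1 − 6Σd² / [n(n²−1)] = 1 − 6×12 / (6×35) = 1 − 72/210 ≈ 0.657

0.657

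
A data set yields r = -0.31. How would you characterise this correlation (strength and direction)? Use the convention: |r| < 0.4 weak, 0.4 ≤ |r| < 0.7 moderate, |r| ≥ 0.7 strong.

weak negative

r = -0.31 < 0 so the relationship is negative.
|r| = 0.31, which falls in the weak range.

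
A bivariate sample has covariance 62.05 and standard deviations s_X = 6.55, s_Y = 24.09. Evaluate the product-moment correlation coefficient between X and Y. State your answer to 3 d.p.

r = Cov(X,Y) / (s_X · s_Y) = 62.05 / (6.55 × 24.09)
  = 62.05 / 157.7895 ≈ 0.393

0.393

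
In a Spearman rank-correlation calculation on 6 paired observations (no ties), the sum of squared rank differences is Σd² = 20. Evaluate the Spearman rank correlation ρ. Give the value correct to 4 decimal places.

0.4286

ρ = 1 − 6Σd² / [n(n²−1)] = 1 − 6×20 / (6×35)
  = 1 − 120/210 = 1 − 0.57143 ≈ 0.4286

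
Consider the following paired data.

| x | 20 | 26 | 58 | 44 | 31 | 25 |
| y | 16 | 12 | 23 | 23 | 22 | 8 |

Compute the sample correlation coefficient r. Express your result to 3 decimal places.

n = 6, Σx = 204, Σy = 104, Σx² = 7962, Σy² = 2006, Σxy = 3860
nΣxy − ΣxΣy = 23160 − 21216 = 1944
nΣx² − (Σx)² = 47772 − 41616 = 6156; nΣy² − (Σy)² = 12036 − 10816 = 1220
r = 1944 / √(6156 × 1220) = 1944 / 2740.4963 ≈ 0.709

0.709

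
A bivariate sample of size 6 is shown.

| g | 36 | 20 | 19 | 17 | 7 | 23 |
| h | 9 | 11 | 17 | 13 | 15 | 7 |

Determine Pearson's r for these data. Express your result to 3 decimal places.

n = 6, Σg = 122, Σh = 72, Σg² = 2924, Σh² = 934, Σgh = 1354
nΣgh − ΣgΣh = 8124 − 8784 = -660
nΣg² − (Σg)² = 17544 − 14884 = 2660; nΣh² − (Σh)² = 5604 − 5184 = 420
r = -660 / √(2660 × 420) = -660 / 1056.9768 ≈ -0.624

-0.624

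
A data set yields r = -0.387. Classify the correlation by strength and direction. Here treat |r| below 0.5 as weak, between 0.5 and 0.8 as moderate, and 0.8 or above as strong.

weak negative

r = -0.387 < 0 so the relationship is negative.
|r| = 0.387, which falls in the weak range.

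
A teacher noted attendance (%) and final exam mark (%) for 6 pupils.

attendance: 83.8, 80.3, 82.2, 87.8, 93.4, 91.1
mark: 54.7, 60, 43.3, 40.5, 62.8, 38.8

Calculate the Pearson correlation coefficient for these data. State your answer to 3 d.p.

n = 6, Σx = 518.6, Σy = 300.1, Σx² = 44958.98, Σy² = 15556.51, Σxy = 25917.22
nΣxy − ΣxΣy = 155503.32 − 155631.86 = -128.54
nΣx² − (Σx)² = 269753.88 − 268945.96 = 807.92; nΣy² − (Σy)² = 93339.06 − 90060.01 = 3279.05
r = -128.54 / √(807.92 × 3279.05) = -128.54 / 1627.6394 ≈ -0.079

-0.079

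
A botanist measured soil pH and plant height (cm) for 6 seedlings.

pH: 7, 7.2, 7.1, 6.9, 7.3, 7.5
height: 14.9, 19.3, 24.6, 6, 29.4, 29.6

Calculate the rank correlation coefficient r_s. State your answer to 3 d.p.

0.943

Rank pH: 2, 4, 3, 1, 5, 6
Rank height: 2, 3, 4, 1, 5, 6
d = rank(pH) − rank(height): 0, 1, -1, 0, 0, 0; Σd² = 2
ρ = 1 − 6Σd² / [n(n²−1)] = 1 − 6×2 / (6×35) = 1 − 12/210 ≈ 0.943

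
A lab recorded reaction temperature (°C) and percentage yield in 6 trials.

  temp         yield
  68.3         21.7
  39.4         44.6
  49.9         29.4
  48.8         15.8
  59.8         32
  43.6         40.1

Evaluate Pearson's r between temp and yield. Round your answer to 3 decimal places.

n = 6, Σx = 309.8, Σy = 183.6, Σx² = 16565.7, Σy² = 6206.06, Σxy = 9139.41
nΣxy − ΣxΣy = 54836.46 − 56879.28 = -2042.82
nΣx² − (Σx)² = 99394.2 − 95976.04 = 3418.16; nΣy² − (Σy)² = 37236.36 − 33708.96 = 3527.4
r = -2042.82 / √(3418.16 × 3527.4) = -2042.82 / 3472.3504 ≈ -0.588

-0.588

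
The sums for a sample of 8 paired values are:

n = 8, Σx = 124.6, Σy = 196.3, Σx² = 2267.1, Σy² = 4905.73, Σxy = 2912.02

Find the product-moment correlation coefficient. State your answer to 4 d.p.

-0.8526

r = (nΣxy − ΣxΣy) / √[(nΣx² − (Σx)²)(nΣy² − (Σy)²)]
Numerator: 8×2912.02 − 124.6×196.3 = -1162.82
Denominator: √[(18136.8 − 15525.16)(39245.84 − 38533.69)] = √[2611.64 × 712.15] = 1363.7740
r = -1162.82 / 1363.7740 ≈ -0.8526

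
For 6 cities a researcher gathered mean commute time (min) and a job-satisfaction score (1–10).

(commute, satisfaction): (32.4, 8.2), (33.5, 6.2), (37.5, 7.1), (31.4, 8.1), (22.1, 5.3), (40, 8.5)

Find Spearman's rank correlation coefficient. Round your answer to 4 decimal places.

0.5429

Rank commute: 3, 4, 5, 2, 1, 6
Rank satisfaction: 5, 2, 3, 4, 1, 6
d = rank(commute) − rank(satisfaction): -2, 2, 2, -2, 0, 0; Σd² = 16
ρ = 1 − 6Σd² / [n(n²−1)] = 1 − 6×16 / (6×35) = 1 − 96/210 ≈ 0.5429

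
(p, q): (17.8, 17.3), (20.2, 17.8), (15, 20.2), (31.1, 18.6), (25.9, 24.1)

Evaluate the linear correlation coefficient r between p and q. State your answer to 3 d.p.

n = 5, Σp = 110, Σq = 98, Σp² = 2587.9, Σq² = 1950.94, Σpq = 2173.15
nΣpq − ΣpΣq = 10865.75 − 10780 = 85.75
nΣp² − (Σp)² = 12939.5 − 12100 = 839.5; nΣq² − (Σq)² = 9754.7 − 9604 = 150.7
r = 85.75 / √(839.5 × 150.7) = 85.75 / 355.6862 ≈ 0.241

0.241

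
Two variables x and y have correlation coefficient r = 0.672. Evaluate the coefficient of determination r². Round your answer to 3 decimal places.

0.452

r² = (0.672)² = 0.452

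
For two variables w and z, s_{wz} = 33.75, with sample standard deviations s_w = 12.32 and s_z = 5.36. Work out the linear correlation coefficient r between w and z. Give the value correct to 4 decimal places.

r = Cov(w,z) / (s_w · s_z) = 33.75 / (12.32 × 5.36)
  = 33.75 / 66.0352 ≈ 0.5111

0.5111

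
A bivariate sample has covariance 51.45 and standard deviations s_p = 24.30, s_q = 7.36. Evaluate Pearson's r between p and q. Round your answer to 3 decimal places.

r = Cov(p,q) / (s_p · s_q) = 51.45 / (24.30 × 7.36)
  = 51.45 / 178.8480 ≈ 0.288

0.288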